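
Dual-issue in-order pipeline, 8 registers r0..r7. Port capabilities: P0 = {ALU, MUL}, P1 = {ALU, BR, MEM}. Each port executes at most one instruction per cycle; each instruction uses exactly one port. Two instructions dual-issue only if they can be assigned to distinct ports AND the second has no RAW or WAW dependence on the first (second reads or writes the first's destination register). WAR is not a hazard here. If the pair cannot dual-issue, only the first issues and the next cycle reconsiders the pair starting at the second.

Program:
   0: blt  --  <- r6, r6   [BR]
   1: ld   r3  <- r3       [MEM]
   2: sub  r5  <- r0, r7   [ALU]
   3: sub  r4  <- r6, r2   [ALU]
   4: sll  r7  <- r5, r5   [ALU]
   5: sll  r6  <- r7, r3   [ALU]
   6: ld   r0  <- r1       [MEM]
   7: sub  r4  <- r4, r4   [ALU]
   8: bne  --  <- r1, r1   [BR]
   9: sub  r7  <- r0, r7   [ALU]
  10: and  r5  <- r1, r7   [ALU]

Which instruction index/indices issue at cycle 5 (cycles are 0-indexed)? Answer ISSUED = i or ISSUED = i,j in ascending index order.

#0 head=0: blt i0 no-port BR/MEM
#1 head=1: ld/sub i1+i2 dual
#2 head=3: sub/sll i3+i4 dual
#3 head=5: sll/ld i5+i6 dual
#4 head=7: sub/bne i7+i8 dual
#5 head=9: sub i9 RAW r7
#6 head=10: and i10 tail

ISSUED = 9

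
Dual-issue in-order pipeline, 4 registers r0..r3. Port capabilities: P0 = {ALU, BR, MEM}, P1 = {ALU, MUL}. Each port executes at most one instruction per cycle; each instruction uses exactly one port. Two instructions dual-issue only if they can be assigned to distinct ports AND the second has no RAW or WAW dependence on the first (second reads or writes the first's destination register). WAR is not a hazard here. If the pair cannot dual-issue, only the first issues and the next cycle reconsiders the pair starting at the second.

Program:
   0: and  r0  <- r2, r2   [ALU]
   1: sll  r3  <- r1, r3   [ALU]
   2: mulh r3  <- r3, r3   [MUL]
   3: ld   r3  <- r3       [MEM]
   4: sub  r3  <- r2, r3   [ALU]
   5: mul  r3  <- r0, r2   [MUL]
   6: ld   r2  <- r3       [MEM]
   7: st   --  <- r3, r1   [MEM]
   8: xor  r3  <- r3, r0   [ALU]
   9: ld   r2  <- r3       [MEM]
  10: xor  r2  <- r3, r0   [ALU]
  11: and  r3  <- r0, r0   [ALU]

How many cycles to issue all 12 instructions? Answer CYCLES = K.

t=0 i0&i1:and;sll ; 2-wide
t=1 i2:mulh ; RAW+WAW r3
t=2 i3:ld ; RAW+WAW r3
t=3 i4:sub ; WAW r3
t=4 i5:mul ; RAW r3
t=5 i6:ld ; no-port MEM/MEM
t=6 i7&i8:st;xor ; 2-wide
t=7 i9:ld ; WAW r2
t=8 i10&i11:xor;and ; 2-wide

CYCLES = 9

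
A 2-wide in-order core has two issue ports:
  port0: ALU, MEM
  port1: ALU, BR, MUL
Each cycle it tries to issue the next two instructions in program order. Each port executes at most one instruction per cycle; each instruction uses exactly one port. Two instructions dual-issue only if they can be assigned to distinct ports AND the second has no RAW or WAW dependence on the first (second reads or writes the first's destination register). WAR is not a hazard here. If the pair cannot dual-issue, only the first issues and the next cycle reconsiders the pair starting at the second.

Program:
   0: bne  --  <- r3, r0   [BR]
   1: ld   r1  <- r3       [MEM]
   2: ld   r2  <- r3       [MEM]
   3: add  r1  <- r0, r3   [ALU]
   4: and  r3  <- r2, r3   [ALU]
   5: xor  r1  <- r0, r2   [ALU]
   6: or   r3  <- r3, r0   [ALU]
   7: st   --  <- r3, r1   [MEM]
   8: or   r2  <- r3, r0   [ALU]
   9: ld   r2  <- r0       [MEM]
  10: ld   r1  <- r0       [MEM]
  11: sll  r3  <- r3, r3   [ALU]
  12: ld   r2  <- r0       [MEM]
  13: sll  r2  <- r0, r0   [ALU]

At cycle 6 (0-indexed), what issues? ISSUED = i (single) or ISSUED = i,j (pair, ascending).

t=0 i0&i1:bne.BR+ld.MEM ; pair
t=1 i2&i3:ld.MEM+add.ALU ; pair
t=2 i4&i5:and.ALU+xor.ALU ; pair
t=3 i6:or.ALU ; RAW r3
t=4 i7&i8:st.MEM+or.ALU ; pair
t=5 i9:ld.MEM ; no-port MEM/MEM
t=6 i10&i11:ld.MEM+sll.ALU ; pair
t=7 i12:ld.MEM ; WAW r2
t=8 i13:sll.ALU ; tail

ISSUED = 10,11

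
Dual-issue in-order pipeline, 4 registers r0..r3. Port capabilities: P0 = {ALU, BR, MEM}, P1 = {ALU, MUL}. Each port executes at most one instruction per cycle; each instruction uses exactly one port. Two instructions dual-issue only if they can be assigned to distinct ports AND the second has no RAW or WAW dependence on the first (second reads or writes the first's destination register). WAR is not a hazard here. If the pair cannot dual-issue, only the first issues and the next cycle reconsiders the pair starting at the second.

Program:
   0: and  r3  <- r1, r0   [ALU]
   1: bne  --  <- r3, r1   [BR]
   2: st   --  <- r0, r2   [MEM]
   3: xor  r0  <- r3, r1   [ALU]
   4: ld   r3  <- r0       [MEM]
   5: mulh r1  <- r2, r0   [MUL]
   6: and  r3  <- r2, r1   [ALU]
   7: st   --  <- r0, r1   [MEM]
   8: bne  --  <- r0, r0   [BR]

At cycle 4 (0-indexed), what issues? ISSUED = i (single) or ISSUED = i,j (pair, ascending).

ISSUED = 6,7

c0: i0 and  RAW r3
c1: i1 bne  no-port BR/MEM
c2: i2,i3 st;xor  dual
c3: i4,i5 ld;mulh  dual
c4: i6,i7 and;st  dual
c5: i8 bne  tail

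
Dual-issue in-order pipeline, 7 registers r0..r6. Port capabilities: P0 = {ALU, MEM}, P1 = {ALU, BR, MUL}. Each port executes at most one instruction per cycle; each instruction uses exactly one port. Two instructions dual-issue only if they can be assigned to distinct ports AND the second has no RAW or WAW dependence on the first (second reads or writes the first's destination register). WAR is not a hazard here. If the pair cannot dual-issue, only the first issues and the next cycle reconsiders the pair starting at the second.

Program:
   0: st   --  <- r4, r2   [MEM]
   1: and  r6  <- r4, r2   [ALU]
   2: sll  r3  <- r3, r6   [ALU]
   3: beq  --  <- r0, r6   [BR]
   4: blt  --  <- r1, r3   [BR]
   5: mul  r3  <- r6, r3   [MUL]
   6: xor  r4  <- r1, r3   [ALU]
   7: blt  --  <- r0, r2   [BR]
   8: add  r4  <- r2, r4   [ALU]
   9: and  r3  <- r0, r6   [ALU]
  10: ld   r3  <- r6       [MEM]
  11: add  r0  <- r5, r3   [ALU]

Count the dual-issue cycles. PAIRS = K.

t=0 i0&i1:st/and ; 2-wide
t=1 i2&i3:sll/beq ; 2-wide
t=2 i4:blt ; no-port BR/MUL
t=3 i5:mul ; RAW r3
t=4 i6&i7:xor/blt ; 2-wide
t=5 i8&i9:add/and ; 2-wide
t=6 i10:ld ; RAW r3
t=7 i11:add ; tail

PAIRS = 4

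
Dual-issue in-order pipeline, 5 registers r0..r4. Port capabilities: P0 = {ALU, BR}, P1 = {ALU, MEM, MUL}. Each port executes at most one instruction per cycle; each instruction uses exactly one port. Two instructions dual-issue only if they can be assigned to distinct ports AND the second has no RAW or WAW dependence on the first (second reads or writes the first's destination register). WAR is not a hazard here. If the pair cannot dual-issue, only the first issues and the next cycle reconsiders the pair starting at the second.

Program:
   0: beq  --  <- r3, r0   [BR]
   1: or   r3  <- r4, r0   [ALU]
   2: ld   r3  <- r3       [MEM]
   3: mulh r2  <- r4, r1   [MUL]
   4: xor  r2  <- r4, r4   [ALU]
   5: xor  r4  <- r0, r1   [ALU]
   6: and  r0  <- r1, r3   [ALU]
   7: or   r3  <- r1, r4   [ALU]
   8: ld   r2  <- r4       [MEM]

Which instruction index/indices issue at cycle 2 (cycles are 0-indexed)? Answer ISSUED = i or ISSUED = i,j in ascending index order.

#0 head=0: beq+or i0+i1 pair
#1 head=2: ld i2 no-port MEM/MUL
#2 head=3: mulh i3 WAW r2
#3 head=4: xor+xor i4+i5 pair
#4 head=6: and+or i6+i7 pair
#5 head=8: ld i8 tail

ISSUED = 3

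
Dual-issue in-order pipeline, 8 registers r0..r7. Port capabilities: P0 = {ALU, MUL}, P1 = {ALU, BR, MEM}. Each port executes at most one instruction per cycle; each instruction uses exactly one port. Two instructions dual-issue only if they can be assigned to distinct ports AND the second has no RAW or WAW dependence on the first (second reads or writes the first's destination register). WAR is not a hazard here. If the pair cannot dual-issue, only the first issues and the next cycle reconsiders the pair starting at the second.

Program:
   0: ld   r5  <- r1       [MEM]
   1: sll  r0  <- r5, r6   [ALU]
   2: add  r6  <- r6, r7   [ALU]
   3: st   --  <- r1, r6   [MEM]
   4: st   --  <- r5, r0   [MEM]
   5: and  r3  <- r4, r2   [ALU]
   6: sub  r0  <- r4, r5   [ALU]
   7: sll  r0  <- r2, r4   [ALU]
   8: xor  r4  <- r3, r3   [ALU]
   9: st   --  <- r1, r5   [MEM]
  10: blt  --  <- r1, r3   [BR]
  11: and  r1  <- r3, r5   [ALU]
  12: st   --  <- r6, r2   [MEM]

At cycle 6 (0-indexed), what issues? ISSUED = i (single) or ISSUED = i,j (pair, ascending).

ISSUED = 9

#0 head=0: ld.MEM i0 RAW r5
#1 head=1: sll.ALU;add.ALU i1+i2 2-wide
#2 head=3: st.MEM i3 no-port MEM/MEM
#3 head=4: st.MEM;and.ALU i4+i5 2-wide
#4 head=6: sub.ALU i6 WAW r0
#5 head=7: sll.ALU;xor.ALU i7+i8 2-wide
#6 head=9: st.MEM i9 no-port MEM/BR
#7 head=10: blt.BR;and.ALU i10+i11 2-wide
#8 head=12: st.MEM i12 tail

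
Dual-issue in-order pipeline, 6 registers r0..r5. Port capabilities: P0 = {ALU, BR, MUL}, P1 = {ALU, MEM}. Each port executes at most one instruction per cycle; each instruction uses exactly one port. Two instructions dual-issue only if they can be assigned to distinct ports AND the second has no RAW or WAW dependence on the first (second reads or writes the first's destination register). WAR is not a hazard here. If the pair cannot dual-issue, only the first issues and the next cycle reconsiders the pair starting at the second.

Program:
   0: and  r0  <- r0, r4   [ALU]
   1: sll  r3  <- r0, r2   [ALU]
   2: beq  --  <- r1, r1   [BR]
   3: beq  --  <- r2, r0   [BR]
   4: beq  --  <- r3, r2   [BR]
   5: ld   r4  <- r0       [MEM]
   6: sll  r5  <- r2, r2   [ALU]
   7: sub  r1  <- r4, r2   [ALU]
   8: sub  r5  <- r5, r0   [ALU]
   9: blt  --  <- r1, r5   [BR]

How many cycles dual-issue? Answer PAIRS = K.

PAIRS = 3

c0: i0 and.ALU  RAW r0
c1: i1+i2 sll.ALU/beq.BR  2-wide
c2: i3 beq.BR  no-port BR/BR
c3: i4+i5 beq.BR/ld.MEM  2-wide
c4: i6+i7 sll.ALU/sub.ALU  2-wide
c5: i8 sub.ALU  RAW r5
c6: i9 blt.BR  tail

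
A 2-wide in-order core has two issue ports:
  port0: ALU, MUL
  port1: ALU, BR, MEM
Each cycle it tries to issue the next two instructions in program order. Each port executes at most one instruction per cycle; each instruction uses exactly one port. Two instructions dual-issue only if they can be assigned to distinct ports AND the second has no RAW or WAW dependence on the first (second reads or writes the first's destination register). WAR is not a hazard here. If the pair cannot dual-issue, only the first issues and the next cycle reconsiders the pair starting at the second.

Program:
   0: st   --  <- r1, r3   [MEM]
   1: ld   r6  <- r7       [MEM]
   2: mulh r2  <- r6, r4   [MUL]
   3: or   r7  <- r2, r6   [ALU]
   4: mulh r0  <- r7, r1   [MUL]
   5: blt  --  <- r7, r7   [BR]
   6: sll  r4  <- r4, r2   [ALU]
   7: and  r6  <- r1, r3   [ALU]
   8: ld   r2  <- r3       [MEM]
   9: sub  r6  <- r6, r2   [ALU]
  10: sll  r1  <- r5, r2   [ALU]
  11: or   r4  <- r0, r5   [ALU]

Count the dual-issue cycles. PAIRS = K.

PAIRS = 3

[0] i0  st  -- no-port MEM/MEM
[1] i1  ld  -- RAW r6
[2] i2  mulh  -- RAW r2
[3] i3  or  -- RAW r7
[4] i4/i5  mulh blt  -- dual
[5] i6/i7  sll and  -- dual
[6] i8  ld  -- RAW r2
[7] i9/i10  sub sll  -- dual
[8] i11  or  -- tail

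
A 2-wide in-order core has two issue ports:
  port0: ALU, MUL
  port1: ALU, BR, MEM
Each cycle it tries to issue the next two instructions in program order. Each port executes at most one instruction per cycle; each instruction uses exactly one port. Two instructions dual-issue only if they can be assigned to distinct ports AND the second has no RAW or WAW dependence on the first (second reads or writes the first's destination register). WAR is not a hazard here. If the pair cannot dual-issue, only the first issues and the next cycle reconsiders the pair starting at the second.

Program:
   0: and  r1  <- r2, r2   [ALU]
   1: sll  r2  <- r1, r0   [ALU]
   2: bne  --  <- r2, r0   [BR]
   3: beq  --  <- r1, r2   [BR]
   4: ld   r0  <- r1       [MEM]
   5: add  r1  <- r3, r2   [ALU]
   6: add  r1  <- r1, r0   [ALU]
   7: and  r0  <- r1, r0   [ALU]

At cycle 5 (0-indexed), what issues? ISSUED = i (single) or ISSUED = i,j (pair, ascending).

ISSUED = 6

#0 head=0: and.ALU i0 RAW r1
#1 head=1: sll.ALU i1 RAW r2
#2 head=2: bne.BR i2 no-port BR/BR
#3 head=3: beq.BR i3 no-port BR/MEM
#4 head=4: ld.MEM/add.ALU i4,i5 pair
#5 head=6: add.ALU i6 RAW r1
#6 head=7: and.ALU i7 tail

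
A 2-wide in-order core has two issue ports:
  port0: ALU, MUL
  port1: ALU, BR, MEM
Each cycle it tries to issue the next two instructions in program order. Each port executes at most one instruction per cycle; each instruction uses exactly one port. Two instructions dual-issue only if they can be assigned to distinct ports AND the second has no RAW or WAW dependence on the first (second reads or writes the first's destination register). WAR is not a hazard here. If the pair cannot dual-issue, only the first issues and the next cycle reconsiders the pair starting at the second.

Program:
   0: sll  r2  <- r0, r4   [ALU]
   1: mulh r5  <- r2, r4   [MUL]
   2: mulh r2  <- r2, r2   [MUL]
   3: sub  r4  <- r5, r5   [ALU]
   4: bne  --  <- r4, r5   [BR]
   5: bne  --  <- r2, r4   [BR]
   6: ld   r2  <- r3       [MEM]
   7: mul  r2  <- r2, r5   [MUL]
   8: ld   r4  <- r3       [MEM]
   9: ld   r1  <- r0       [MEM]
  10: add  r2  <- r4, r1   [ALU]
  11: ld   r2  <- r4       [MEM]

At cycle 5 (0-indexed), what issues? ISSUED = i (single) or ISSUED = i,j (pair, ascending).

ISSUED = 6

t=0 i0:sll ; RAW r2
t=1 i1:mulh ; no-port MUL/MUL
t=2 i2/i3:mulh/sub ; dual
t=3 i4:bne ; no-port BR/BR
t=4 i5:bne ; no-port BR/MEM
t=5 i6:ld ; RAW+WAW r2
t=6 i7/i8:mul/ld ; dual
t=7 i9:ld ; RAW r1
t=8 i10:add ; WAW r2
t=9 i11:ld ; tail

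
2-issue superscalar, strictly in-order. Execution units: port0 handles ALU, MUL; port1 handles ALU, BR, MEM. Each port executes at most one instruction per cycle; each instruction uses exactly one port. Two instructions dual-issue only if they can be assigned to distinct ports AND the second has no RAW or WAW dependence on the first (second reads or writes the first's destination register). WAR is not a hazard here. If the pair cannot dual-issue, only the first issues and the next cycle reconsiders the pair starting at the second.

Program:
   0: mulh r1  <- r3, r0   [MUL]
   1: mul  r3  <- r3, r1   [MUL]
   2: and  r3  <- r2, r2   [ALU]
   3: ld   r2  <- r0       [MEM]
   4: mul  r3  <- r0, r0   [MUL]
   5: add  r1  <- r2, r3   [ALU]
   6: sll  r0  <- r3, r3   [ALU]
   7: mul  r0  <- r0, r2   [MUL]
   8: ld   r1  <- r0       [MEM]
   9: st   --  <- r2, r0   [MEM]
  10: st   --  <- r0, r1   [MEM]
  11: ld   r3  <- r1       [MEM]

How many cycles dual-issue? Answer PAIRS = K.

PAIRS = 2

0. mulh.MUL @i0  | no-port MUL/MUL
1. mul.MUL @i1  | WAW r3
2. and.ALU ld.MEM @i2/i3  | pair
3. mul.MUL @i4  | RAW r3
4. add.ALU sll.ALU @i5/i6  | pair
5. mul.MUL @i7  | RAW r0
6. ld.MEM @i8  | no-port MEM/MEM
7. st.MEM @i9  | no-port MEM/MEM
8. st.MEM @i10  | no-port MEM/MEM
9. ld.MEM @i11  | tail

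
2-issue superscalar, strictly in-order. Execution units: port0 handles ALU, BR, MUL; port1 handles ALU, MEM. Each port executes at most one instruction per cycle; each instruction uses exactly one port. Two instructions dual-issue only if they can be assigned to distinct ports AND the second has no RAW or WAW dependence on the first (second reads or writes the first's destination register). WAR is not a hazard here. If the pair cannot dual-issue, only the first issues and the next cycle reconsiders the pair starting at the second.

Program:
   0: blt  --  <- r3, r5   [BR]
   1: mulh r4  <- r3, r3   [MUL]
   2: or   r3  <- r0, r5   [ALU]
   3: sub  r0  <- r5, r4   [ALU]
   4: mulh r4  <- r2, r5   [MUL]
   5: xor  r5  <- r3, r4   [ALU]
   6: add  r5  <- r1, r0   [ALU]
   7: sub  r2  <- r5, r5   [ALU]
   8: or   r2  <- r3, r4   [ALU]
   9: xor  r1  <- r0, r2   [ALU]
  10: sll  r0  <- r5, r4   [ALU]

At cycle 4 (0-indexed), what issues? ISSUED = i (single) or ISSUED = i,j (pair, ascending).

ISSUED = 6

t=0 i0:blt ; no-port BR/MUL
t=1 i1/i2:mulh or ; pair
t=2 i3/i4:sub mulh ; pair
t=3 i5:xor ; WAW r5
t=4 i6:add ; RAW r5
t=5 i7:sub ; WAW r2
t=6 i8:or ; RAW r2
t=7 i9/i10:xor sll ; pair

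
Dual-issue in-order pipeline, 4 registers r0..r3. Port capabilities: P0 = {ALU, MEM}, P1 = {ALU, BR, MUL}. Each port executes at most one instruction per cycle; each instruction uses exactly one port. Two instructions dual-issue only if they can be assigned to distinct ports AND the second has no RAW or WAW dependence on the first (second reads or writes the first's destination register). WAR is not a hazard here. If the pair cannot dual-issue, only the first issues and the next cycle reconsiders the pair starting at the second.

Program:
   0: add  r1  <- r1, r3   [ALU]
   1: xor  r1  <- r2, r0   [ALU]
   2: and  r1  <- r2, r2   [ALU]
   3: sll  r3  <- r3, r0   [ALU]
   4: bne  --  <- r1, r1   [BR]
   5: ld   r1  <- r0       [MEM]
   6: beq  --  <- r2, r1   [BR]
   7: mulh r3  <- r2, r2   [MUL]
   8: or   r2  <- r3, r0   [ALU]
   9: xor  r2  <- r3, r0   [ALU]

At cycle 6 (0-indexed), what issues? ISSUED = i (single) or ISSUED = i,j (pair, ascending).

[0] i0  add  -- WAW r1
[1] i1  xor  -- WAW r1
[2] i2+i3  and;sll  -- dual
[3] i4+i5  bne;ld  -- dual
[4] i6  beq  -- no-port BR/MUL
[5] i7  mulh  -- RAW r3
[6] i8  or  -- WAW r2
[7] i9  xor  -- tail

ISSUED = 8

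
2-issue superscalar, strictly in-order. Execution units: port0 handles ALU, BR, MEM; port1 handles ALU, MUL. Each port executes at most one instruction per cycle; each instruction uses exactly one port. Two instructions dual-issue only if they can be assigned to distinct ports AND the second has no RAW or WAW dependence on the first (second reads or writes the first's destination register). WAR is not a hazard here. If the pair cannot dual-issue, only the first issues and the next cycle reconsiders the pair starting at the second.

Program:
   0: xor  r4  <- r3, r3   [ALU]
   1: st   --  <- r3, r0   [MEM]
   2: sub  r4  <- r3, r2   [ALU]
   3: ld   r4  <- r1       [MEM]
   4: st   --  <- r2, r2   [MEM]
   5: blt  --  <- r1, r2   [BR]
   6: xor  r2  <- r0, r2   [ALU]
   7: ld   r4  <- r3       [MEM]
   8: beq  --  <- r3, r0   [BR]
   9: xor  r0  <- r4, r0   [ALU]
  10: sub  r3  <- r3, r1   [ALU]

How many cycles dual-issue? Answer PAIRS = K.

PAIRS = 3

t=0 i0,i1:xor.ALU/st.MEM ; pair
t=1 i2:sub.ALU ; WAW r4
t=2 i3:ld.MEM ; no-port MEM/MEM
t=3 i4:st.MEM ; no-port MEM/BR
t=4 i5,i6:blt.BR/xor.ALU ; pair
t=5 i7:ld.MEM ; no-port MEM/BR
t=6 i8,i9:beq.BR/xor.ALU ; pair
t=7 i10:sub.ALU ; tail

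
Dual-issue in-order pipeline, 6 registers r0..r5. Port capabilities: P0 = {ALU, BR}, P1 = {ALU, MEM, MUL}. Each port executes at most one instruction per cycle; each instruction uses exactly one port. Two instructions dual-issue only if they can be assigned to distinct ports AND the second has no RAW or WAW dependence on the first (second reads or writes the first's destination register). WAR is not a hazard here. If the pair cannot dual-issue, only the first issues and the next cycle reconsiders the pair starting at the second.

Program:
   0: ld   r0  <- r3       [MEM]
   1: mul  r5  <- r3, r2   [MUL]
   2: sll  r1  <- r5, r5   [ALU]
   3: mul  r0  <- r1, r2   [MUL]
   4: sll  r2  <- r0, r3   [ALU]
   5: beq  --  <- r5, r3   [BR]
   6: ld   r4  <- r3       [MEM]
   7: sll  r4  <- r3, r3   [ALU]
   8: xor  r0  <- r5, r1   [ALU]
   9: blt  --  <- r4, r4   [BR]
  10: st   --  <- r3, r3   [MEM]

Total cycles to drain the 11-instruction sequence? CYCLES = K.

#0 head=0: ld.MEM i0 no-port MEM/MUL
#1 head=1: mul.MUL i1 RAW r5
#2 head=2: sll.ALU i2 RAW r1
#3 head=3: mul.MUL i3 RAW r0
#4 head=4: sll.ALU+beq.BR i4/i5 2-wide
#5 head=6: ld.MEM i6 WAW r4
#6 head=7: sll.ALU+xor.ALU i7/i8 2-wide
#7 head=9: blt.BR+st.MEM i9/i10 2-wide

CYCLES = 8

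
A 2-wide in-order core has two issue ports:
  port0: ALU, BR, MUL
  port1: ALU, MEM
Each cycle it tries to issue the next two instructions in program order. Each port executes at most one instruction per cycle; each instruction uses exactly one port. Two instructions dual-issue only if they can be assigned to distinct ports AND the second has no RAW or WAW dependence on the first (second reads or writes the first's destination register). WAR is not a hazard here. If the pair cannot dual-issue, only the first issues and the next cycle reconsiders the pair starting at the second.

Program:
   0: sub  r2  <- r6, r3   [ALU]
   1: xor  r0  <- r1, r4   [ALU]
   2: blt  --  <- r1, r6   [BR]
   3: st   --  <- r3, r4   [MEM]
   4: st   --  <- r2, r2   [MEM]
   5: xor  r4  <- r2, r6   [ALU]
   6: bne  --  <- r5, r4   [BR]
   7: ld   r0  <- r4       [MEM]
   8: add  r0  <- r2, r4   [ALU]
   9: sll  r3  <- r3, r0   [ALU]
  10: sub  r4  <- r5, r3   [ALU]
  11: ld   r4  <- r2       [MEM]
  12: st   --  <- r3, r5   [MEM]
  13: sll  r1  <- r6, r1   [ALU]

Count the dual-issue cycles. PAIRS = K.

PAIRS = 5

t=0 i0&i1:sub xor ; 2-wide
t=1 i2&i3:blt st ; 2-wide
t=2 i4&i5:st xor ; 2-wide
t=3 i6&i7:bne ld ; 2-wide
t=4 i8:add ; RAW r0
t=5 i9:sll ; RAW r3
t=6 i10:sub ; WAW r4
t=7 i11:ld ; no-port MEM/MEM
t=8 i12&i13:st sll ; 2-wide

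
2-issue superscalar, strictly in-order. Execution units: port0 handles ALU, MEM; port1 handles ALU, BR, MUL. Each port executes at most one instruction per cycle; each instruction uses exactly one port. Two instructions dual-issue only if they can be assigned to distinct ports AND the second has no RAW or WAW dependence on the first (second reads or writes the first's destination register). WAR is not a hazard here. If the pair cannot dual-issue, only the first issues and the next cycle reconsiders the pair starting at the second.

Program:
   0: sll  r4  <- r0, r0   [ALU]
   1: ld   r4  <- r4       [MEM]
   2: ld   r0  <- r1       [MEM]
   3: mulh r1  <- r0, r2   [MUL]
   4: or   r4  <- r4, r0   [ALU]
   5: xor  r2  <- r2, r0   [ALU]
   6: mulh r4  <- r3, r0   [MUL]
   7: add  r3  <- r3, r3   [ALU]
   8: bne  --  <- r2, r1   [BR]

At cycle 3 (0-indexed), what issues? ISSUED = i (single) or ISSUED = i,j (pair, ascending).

0. sll @i0  | RAW+WAW r4
1. ld @i1  | no-port MEM/MEM
2. ld @i2  | RAW r0
3. mulh+or @i3&i4  | pair
4. xor+mulh @i5&i6  | pair
5. add+bne @i7&i8  | pair

ISSUED = 3,4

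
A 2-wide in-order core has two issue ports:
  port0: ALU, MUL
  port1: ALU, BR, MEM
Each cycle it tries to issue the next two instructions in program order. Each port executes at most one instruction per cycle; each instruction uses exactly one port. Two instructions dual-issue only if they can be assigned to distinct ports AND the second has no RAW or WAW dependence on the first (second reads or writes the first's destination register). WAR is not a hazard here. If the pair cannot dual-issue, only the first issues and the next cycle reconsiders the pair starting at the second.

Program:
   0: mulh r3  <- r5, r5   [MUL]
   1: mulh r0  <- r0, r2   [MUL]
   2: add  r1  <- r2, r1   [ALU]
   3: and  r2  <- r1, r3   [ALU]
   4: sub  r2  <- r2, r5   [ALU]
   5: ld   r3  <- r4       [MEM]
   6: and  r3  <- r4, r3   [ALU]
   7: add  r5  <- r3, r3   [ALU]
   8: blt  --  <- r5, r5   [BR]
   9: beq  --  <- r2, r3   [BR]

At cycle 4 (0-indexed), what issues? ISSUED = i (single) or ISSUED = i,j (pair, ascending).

#0 head=0: mulh.MUL i0 no-port MUL/MUL
#1 head=1: mulh.MUL/add.ALU i1+i2 dual
#2 head=3: and.ALU i3 RAW+WAW r2
#3 head=4: sub.ALU/ld.MEM i4+i5 dual
#4 head=6: and.ALU i6 RAW r3
#5 head=7: add.ALU i7 RAW r5
#6 head=8: blt.BR i8 no-port BR/BR
#7 head=9: beq.BR i9 tail

ISSUED = 6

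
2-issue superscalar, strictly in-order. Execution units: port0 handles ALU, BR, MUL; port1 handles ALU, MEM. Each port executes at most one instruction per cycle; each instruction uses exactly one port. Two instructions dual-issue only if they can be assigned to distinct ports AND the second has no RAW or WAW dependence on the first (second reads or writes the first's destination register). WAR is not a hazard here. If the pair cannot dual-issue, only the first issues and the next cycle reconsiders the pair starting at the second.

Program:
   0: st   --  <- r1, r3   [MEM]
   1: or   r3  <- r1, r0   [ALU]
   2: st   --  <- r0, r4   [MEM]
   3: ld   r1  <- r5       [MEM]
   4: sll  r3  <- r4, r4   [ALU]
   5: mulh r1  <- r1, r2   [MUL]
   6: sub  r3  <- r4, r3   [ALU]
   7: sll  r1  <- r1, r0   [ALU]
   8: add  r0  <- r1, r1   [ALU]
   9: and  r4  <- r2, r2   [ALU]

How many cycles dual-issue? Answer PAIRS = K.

PAIRS = 4

  cy0 -> i0/i1 (st/or) dual
  cy1 -> i2 (st) no-port MEM/MEM
  cy2 -> i3/i4 (ld/sll) dual
  cy3 -> i5/i6 (mulh/sub) dual
  cy4 -> i7 (sll) RAW r1
  cy5 -> i8/i9 (add/and) dual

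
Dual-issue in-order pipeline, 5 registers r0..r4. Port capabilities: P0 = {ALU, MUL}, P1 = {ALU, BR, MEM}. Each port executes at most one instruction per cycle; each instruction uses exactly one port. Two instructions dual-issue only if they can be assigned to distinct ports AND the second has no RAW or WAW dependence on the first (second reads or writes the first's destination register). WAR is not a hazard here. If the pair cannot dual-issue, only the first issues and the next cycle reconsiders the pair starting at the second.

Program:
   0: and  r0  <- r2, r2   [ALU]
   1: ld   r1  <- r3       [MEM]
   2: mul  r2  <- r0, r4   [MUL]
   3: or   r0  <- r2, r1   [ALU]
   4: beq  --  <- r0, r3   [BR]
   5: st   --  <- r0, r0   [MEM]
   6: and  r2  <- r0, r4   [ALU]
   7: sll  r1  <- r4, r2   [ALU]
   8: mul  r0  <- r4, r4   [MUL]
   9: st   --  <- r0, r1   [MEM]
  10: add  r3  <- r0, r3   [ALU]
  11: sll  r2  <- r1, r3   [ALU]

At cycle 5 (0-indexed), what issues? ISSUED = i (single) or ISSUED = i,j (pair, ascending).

ISSUED = 7,8

t=0 i0,i1:and+ld ; 2-wide
t=1 i2:mul ; RAW r2
t=2 i3:or ; RAW r0
t=3 i4:beq ; no-port BR/MEM
t=4 i5,i6:st+and ; 2-wide
t=5 i7,i8:sll+mul ; 2-wide
t=6 i9,i10:st+add ; 2-wide
t=7 i11:sll ; tail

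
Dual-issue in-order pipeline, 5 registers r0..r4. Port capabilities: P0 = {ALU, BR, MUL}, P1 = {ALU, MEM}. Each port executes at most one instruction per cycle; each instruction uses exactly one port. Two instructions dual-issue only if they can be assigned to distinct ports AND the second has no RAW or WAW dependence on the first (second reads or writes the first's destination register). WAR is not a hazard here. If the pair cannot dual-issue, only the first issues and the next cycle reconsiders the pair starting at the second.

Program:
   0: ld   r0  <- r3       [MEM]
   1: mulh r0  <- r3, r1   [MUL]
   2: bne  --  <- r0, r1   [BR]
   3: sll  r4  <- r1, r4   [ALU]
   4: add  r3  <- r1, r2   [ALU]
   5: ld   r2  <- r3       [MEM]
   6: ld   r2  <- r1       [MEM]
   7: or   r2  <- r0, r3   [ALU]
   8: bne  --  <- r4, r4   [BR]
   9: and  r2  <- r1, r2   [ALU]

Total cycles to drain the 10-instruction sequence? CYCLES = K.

t=0 i0:ld.MEM ; WAW r0
t=1 i1:mulh.MUL ; no-port MUL/BR
t=2 i2/i3:bne.BR+sll.ALU ; dual
t=3 i4:add.ALU ; RAW r3
t=4 i5:ld.MEM ; no-port MEM/MEM
t=5 i6:ld.MEM ; WAW r2
t=6 i7/i8:or.ALU+bne.BR ; dual
t=7 i9:and.ALU ; tail

CYCLES = 8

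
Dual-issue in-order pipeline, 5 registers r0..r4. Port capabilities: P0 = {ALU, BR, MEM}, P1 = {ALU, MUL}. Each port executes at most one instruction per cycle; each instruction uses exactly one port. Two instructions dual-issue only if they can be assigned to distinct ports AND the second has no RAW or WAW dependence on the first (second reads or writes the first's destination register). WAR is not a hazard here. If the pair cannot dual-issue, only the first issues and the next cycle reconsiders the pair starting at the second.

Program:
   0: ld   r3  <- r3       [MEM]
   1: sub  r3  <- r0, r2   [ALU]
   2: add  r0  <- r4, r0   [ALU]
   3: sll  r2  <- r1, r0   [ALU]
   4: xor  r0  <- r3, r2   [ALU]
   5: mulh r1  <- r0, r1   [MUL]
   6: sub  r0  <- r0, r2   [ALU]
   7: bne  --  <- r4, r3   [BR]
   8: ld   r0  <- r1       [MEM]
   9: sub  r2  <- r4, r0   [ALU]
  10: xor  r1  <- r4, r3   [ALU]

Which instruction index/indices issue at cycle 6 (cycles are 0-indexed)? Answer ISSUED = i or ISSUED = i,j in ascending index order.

0. ld.MEM @i0  | WAW r3
1. sub.ALU add.ALU @i1&i2  | dual
2. sll.ALU @i3  | RAW r2
3. xor.ALU @i4  | RAW r0
4. mulh.MUL sub.ALU @i5&i6  | dual
5. bne.BR @i7  | no-port BR/MEM
6. ld.MEM @i8  | RAW r0
7. sub.ALU xor.ALU @i9&i10  | dual

ISSUED = 8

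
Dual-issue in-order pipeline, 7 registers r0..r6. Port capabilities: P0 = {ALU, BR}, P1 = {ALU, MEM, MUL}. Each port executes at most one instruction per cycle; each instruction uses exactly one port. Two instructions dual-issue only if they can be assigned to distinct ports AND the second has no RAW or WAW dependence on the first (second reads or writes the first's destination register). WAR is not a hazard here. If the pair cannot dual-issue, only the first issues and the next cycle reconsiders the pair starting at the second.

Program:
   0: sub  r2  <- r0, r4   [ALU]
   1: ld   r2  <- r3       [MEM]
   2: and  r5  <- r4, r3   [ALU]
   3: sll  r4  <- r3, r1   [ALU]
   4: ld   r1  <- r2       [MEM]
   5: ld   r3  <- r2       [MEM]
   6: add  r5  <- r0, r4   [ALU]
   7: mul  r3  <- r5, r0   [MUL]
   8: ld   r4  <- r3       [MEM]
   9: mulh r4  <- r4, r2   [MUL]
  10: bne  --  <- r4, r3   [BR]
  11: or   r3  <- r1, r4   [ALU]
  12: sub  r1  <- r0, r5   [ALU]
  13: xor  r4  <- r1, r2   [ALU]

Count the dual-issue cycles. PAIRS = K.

PAIRS = 4

0. sub.ALU @i0  | WAW r2
1. ld.MEM/and.ALU @i1/i2  | dual
2. sll.ALU/ld.MEM @i3/i4  | dual
3. ld.MEM/add.ALU @i5/i6  | dual
4. mul.MUL @i7  | no-port MUL/MEM
5. ld.MEM @i8  | no-port MEM/MUL
6. mulh.MUL @i9  | RAW r4
7. bne.BR/or.ALU @i10/i11  | dual
8. sub.ALU @i12  | RAW r1
9. xor.ALU @i13  | tail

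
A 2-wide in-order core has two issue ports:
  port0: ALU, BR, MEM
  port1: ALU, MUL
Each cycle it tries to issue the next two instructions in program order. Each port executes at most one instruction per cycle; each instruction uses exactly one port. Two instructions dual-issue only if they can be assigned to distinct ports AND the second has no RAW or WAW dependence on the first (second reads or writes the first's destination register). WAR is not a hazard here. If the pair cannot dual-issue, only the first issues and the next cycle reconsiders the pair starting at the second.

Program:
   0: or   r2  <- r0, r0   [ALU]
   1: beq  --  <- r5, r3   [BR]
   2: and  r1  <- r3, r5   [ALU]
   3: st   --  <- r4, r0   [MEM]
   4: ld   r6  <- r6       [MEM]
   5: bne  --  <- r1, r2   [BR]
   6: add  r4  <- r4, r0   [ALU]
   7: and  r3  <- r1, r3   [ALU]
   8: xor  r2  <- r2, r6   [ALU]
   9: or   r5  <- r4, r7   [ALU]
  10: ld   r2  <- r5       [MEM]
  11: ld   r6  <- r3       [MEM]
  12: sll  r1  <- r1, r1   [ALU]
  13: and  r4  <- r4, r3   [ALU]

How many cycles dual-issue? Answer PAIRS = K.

PAIRS = 5

t=0 i0&i1:or.ALU;beq.BR ; pair
t=1 i2&i3:and.ALU;st.MEM ; pair
t=2 i4:ld.MEM ; no-port MEM/BR
t=3 i5&i6:bne.BR;add.ALU ; pair
t=4 i7&i8:and.ALU;xor.ALU ; pair
t=5 i9:or.ALU ; RAW r5
t=6 i10:ld.MEM ; no-port MEM/MEM
t=7 i11&i12:ld.MEM;sll.ALU ; pair
t=8 i13:and.ALU ; tail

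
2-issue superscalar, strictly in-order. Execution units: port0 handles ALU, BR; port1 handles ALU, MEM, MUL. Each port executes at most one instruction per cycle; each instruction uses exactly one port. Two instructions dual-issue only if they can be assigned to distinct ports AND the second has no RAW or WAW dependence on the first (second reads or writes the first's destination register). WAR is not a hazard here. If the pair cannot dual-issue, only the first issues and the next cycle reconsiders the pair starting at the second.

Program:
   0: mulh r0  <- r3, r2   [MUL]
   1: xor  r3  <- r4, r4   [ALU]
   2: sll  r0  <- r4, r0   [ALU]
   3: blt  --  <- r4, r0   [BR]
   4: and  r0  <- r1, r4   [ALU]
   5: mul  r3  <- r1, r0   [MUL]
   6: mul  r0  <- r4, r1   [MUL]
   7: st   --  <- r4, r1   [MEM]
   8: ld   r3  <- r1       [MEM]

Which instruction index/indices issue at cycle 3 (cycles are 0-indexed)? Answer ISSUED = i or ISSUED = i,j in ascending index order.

ISSUED = 5

[0] i0+i1  mulh.MUL/xor.ALU  -- 2-wide
[1] i2  sll.ALU  -- RAW r0
[2] i3+i4  blt.BR/and.ALU  -- 2-wide
[3] i5  mul.MUL  -- no-port MUL/MUL
[4] i6  mul.MUL  -- no-port MUL/MEM
[5] i7  st.MEM  -- no-port MEM/MEM
[6] i8  ld.MEM  -- tail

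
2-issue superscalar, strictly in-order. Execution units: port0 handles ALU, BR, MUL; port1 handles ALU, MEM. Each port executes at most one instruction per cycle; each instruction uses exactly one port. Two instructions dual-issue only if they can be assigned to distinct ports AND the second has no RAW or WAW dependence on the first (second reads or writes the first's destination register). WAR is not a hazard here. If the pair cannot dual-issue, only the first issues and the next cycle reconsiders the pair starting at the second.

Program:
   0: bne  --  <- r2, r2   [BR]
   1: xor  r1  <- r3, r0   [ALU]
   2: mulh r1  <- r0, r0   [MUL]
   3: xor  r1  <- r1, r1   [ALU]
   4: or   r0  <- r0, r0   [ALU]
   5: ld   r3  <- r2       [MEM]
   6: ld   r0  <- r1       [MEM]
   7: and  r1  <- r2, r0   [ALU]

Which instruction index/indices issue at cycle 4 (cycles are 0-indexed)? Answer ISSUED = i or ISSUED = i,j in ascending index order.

0. bne/xor @i0,i1  | dual
1. mulh @i2  | RAW+WAW r1
2. xor/or @i3,i4  | dual
3. ld @i5  | no-port MEM/MEM
4. ld @i6  | RAW r0
5. and @i7  | tail

ISSUED = 6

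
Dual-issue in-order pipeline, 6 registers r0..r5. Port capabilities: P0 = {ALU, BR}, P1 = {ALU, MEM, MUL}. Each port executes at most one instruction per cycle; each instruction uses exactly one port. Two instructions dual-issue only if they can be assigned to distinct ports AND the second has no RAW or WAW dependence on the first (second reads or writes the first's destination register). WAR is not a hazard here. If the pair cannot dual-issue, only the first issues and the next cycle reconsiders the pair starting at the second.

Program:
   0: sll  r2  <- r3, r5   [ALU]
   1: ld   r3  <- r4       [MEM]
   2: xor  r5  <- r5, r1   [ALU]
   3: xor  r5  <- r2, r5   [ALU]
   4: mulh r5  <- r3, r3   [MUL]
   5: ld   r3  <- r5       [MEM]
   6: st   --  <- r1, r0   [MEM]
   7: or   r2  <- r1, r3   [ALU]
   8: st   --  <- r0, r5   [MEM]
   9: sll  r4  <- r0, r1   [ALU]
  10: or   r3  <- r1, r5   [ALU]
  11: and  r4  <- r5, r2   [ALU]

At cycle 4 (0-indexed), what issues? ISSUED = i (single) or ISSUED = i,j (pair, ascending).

[0] i0+i1  sll;ld  -- dual
[1] i2  xor  -- RAW+WAW r5
[2] i3  xor  -- WAW r5
[3] i4  mulh  -- no-port MUL/MEM
[4] i5  ld  -- no-port MEM/MEM
[5] i6+i7  st;or  -- dual
[6] i8+i9  st;sll  -- dual
[7] i10+i11  or;and  -- dual

ISSUED = 5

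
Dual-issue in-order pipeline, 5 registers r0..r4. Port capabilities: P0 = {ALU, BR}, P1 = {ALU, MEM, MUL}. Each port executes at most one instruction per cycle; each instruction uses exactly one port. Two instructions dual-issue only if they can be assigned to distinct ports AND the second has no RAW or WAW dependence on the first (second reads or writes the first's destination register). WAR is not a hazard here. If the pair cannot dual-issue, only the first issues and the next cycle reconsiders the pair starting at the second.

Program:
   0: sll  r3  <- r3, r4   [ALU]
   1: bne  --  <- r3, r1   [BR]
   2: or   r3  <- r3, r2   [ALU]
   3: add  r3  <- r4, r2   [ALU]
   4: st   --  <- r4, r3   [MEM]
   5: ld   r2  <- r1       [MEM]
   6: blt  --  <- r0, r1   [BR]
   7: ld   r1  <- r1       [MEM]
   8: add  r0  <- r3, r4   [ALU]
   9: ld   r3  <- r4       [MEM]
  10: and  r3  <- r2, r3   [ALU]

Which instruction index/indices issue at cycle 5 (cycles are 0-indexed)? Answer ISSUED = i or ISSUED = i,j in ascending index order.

#0 head=0: sll.ALU i0 RAW r3
#1 head=1: bne.BR+or.ALU i1+i2 2-wide
#2 head=3: add.ALU i3 RAW r3
#3 head=4: st.MEM i4 no-port MEM/MEM
#4 head=5: ld.MEM+blt.BR i5+i6 2-wide
#5 head=7: ld.MEM+add.ALU i7+i8 2-wide
#6 head=9: ld.MEM i9 RAW+WAW r3
#7 head=10: and.ALU i10 tail

ISSUED = 7,8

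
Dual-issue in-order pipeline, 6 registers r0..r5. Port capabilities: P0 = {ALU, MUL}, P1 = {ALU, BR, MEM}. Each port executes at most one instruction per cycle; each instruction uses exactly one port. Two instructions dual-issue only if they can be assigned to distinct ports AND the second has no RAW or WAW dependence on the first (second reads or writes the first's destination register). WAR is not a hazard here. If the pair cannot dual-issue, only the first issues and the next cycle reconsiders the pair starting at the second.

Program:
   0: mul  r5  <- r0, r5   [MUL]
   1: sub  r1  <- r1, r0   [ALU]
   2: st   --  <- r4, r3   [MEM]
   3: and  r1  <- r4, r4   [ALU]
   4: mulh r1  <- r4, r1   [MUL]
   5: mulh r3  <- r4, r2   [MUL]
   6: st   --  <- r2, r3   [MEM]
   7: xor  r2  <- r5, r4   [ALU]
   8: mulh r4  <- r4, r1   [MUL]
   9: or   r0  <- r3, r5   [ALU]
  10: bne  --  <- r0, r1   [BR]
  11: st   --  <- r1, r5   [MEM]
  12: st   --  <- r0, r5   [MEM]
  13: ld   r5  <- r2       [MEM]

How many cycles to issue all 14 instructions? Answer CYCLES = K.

CYCLES = 10

#0 head=0: mul;sub i0,i1 pair
#1 head=2: st;and i2,i3 pair
#2 head=4: mulh i4 no-port MUL/MUL
#3 head=5: mulh i5 RAW r3
#4 head=6: st;xor i6,i7 pair
#5 head=8: mulh;or i8,i9 pair
#6 head=10: bne i10 no-port BR/MEM
#7 head=11: st i11 no-port MEM/MEM
#8 head=12: st i12 no-port MEM/MEM
#9 head=13: ld i13 tail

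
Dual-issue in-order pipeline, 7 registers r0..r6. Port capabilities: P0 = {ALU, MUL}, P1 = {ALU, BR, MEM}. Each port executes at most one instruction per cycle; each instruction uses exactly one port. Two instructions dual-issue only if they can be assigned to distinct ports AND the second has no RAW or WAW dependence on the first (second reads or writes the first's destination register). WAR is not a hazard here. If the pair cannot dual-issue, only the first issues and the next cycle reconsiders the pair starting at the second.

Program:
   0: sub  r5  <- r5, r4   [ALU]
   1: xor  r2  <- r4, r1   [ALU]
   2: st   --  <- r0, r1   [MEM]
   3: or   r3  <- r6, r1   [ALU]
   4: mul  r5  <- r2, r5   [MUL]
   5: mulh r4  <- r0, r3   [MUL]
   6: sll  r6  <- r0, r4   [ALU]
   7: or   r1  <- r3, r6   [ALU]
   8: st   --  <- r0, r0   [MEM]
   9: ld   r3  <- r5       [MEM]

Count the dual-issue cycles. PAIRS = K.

0. sub.ALU/xor.ALU @i0&i1  | dual
1. st.MEM/or.ALU @i2&i3  | dual
2. mul.MUL @i4  | no-port MUL/MUL
3. mulh.MUL @i5  | RAW r4
4. sll.ALU @i6  | RAW r6
5. or.ALU/st.MEM @i7&i8  | dual
6. ld.MEM @i9  | tail

PAIRS = 3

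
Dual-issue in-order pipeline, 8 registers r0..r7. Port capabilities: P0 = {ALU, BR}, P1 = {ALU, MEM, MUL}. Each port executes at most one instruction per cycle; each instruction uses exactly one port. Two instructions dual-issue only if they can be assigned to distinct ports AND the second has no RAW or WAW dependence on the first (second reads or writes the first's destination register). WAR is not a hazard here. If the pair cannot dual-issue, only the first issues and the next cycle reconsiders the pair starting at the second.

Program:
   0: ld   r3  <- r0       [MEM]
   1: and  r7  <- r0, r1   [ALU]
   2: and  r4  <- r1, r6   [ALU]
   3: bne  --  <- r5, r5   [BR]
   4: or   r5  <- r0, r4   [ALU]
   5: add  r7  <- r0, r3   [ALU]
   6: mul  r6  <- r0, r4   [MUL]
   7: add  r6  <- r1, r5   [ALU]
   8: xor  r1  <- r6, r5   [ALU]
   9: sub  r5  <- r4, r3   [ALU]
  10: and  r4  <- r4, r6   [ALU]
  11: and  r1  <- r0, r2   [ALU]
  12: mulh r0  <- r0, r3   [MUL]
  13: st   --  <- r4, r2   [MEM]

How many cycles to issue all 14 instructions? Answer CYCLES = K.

#0 head=0: ld.MEM/and.ALU i0&i1 dual
#1 head=2: and.ALU/bne.BR i2&i3 dual
#2 head=4: or.ALU/add.ALU i4&i5 dual
#3 head=6: mul.MUL i6 WAW r6
#4 head=7: add.ALU i7 RAW r6
#5 head=8: xor.ALU/sub.ALU i8&i9 dual
#6 head=10: and.ALU/and.ALU i10&i11 dual
#7 head=12: mulh.MUL i12 no-port MUL/MEM
#8 head=13: st.MEM i13 tail

CYCLES = 9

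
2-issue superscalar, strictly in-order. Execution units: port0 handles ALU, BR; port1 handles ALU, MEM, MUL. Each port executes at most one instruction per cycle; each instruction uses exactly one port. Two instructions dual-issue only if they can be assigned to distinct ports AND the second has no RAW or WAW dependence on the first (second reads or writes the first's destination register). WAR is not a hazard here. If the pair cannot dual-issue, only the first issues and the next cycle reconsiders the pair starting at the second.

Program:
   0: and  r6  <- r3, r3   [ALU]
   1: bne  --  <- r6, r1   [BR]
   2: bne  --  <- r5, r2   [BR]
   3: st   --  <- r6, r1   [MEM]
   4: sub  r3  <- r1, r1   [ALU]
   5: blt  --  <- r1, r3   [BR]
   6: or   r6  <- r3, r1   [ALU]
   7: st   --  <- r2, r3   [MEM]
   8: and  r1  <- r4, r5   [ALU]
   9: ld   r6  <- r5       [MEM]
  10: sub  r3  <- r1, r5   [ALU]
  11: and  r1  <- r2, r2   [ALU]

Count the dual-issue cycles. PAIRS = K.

#0 head=0: and.ALU i0 RAW r6
#1 head=1: bne.BR i1 no-port BR/BR
#2 head=2: bne.BR/st.MEM i2/i3 pair
#3 head=4: sub.ALU i4 RAW r3
#4 head=5: blt.BR/or.ALU i5/i6 pair
#5 head=7: st.MEM/and.ALU i7/i8 pair
#6 head=9: ld.MEM/sub.ALU i9/i10 pair
#7 head=11: and.ALU i11 tail

PAIRS = 4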